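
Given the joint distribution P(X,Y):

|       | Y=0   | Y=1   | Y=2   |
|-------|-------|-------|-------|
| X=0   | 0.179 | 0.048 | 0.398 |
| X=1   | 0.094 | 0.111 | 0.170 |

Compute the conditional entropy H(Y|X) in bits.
1.3364 bits

H(Y|X) = H(X,Y) - H(X)

H(X,Y) = -Σ_{x,y} P(x,y) log₂ P(x,y). Per-cell terms -P(x,y)·log₂P(x,y):
  X=0: 0.44427, 0.21028, 0.52901
  X=1: 0.32065, 0.35202, 0.43459
Sum of the 6 terms: H(X,Y) = 2.2908 bits

Marginal of X (row sums):
  P(X=0) = 0.179 + 0.048 + 0.398 = 0.625
  P(X=1) = 0.094 + 0.111 + 0.170 = 0.375
H(X) = -[0.625·log₂(0.625) + 0.375·log₂(0.375)]
  = 0.42379 + 0.53064 = 0.9544 bits

H(Y|X) = H(X,Y) - H(X) = 2.2908 - 0.9544 = 1.3364 bits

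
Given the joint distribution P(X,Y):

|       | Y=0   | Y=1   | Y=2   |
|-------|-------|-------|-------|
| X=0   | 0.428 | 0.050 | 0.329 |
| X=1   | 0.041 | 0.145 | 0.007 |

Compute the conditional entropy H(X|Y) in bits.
0.4099 bits

H(X|Y) = H(X,Y) - H(Y)

H(X,Y) = -Σ_{x,y} P(x,y) log₂ P(x,y). Per-cell terms -P(x,y)·log₂P(x,y):
  X=0: 0.5240, 0.2161, 0.5277
  X=1: 0.1889, 0.4040, 0.0501
Sum of the 6 terms: H(X,Y) = 1.9108 bits

Marginal of Y (column sums):
  P(Y=0) = 0.428 + 0.041 = 0.469
  P(Y=1) = 0.050 + 0.145 = 0.195
  P(Y=2) = 0.329 + 0.007 = 0.336
H(Y) = -[0.469·log₂(0.469) + 0.195·log₂(0.195) + 0.336·log₂(0.336)]
  = 0.5123 + 0.4599 + 0.5287 = 1.5009 bits

H(X|Y) = H(X,Y) - H(Y) = 1.9108 - 1.5009 = 0.4099 bits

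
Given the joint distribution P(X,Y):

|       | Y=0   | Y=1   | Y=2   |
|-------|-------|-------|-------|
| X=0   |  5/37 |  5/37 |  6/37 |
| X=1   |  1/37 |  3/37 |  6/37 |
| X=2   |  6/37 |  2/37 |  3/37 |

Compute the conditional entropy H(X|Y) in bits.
1.4482 bits

H(X|Y) = H(X,Y) - H(Y)

H(X,Y) = -Σ_{x,y} P(x,y) log₂ P(x,y). Per-cell terms -P(x,y)·log₂P(x,y):
  X=0: 0.3902, 0.3902, 0.4256
  X=1: 0.1408, 0.2939, 0.4256
  X=2: 0.4256, 0.2275, 0.2939
Sum of the 9 terms: H(X,Y) = 3.0133 bits

Marginal of Y (column sums):
  P(Y=0) = 5/37 + 1/37 + 6/37 = 12/37
  P(Y=1) = 5/37 + 3/37 + 2/37 = 10/37
  P(Y=2) = 6/37 + 6/37 + 3/37 = 15/37
H(Y) = -[(12/37)·log₂(12/37) + (10/37)·log₂(10/37) + (15/37)·log₂(15/37)]
  = 0.5269 + 0.5101 + 0.5281 = 1.5651 bits

H(X|Y) = H(X,Y) - H(Y) = 3.0133 - 1.5651 = 1.4482 bits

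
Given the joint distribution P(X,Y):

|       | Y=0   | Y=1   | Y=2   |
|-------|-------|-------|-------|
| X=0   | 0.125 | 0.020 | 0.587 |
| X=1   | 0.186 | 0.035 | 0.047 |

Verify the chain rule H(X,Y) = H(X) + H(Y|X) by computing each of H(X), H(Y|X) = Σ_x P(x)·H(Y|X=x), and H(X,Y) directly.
H(X) = 0.8386 bits, H(Y|X) = 0.9284 bits, H(X,Y) = 1.7670 bits

Marginal of X (row sums):
  P(X=0) = 0.125 + 0.020 + 0.587 = 0.732
  P(X=1) = 0.186 + 0.035 + 0.047 = 0.268
H(X) = -[0.732·log₂(0.732) + 0.268·log₂(0.268)]
  = 0.3295 + 0.5091 = 0.8386 bits

H(Y|X) = Σ_x P(x)·H(Y|X=x):
  X=0: P(X=0) = 0.732, P(Y|X=0) = (125/732, 5/183, 587/732) → H(Y|X=0) = 0.8327
  X=1: P(X=1) = 0.268, P(Y|X=1) = (93/134, 35/268, 47/268) → H(Y|X=1) = 1.1897
H(Y|X) = 0.732·0.8327 + 0.268·1.1897 = 0.9284 bits

H(X,Y) = -Σ_{x,y} P(x,y) log₂ P(x,y). Per-cell terms -P(x,y)·log₂P(x,y):
  X=0: 0.3750, 0.1129, 0.4511
  X=1: 0.4514, 0.1693, 0.2073
Sum of the 6 terms: H(X,Y) = 1.7670 bits

Chain rule check:
  H(X) + H(Y|X) = 0.8386 + 0.9284 = 1.7670 bits
  H(X,Y) = 1.7670 bits
✓ Chain rule verified.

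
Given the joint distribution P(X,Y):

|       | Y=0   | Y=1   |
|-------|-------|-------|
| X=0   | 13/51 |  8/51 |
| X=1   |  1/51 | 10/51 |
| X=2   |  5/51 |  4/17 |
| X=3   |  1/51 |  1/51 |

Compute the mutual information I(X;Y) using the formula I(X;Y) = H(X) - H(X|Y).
0.1461 bits

I(X;Y) = H(X) - H(X|Y)

Marginal of X (row sums):
  P(X=0) = 13/51 + 8/51 = 7/17
  P(X=1) = 1/51 + 10/51 = 11/51
  P(X=2) = 5/51 + 4/17 = 1/3
  P(X=3) = 1/51 + 1/51 = 2/51
H(X) = -[(7/17)·log₂(7/17) + (11/51)·log₂(11/51) + (1/3)·log₂(1/3) + (2/51)·log₂(2/51)]
  = 0.52710 + 0.47731 + 0.52832 + 0.18323 = 1.7160 bits

Marginal of Y (column sums):
  P(Y=0) = 13/51 + 1/51 + 5/51 + 1/51 = 20/51
  P(Y=1) = 8/51 + 10/51 + 4/17 + 1/51 = 31/51
H(X|Y) = Σ_y P(y)·H(X|Y=y):
  Y=0: P(Y=0) = 20/51, P(X|Y=0) = (13/20, 1/20, 1/4, 1/20) → H(X|Y=0) = 1.33616
  Y=1: P(Y=1) = 31/51, P(X|Y=1) = (8/31, 10/31, 12/31, 1/31) → H(X|Y=1) = 1.72069
H(X|Y) = (20/51)·1.33616 + (31/51)·1.72069 = 1.5699 bits

I(X;Y) = H(X) - H(X|Y) = 1.7160 - 1.5699 = 0.1461 bits

Cross-check via I(X;Y) = H(X) + H(Y) - H(X,Y): computing H(Y) from the column sums and H(X,Y) from the 8 cells in the same way gives H(Y) = 0.9662 bits and H(X,Y) = 2.5361 bits, so
I(X;Y) = 1.7160 + 0.9662 - 2.5361 = 0.1461 bits ✓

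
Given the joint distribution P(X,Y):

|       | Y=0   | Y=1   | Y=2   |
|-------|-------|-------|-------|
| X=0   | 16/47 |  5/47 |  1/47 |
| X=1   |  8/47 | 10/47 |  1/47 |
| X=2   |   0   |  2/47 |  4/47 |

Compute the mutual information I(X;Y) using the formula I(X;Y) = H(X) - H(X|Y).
0.3092 bits

I(X;Y) = H(X) - H(X|Y)

Marginal of X (row sums):
  P(X=0) = 16/47 + 5/47 + 1/47 = 22/47
  P(X=1) = 8/47 + 10/47 + 1/47 = 19/47
  P(X=2) = 0 + 2/47 + 4/47 = 6/47
H(X) = -[(22/47)·log₂(22/47) + (19/47)·log₂(19/47) + (6/47)·log₂(6/47)]
  = 0.512627 + 0.528225 + 0.379101 = 1.41995 bits

Marginal of Y (column sums):
  P(Y=0) = 16/47 + 8/47 + 0 = 24/47
  P(Y=1) = 5/47 + 10/47 + 2/47 = 17/47
  P(Y=2) = 1/47 + 1/47 + 4/47 = 6/47
H(X|Y) = Σ_y P(y)·H(X|Y=y):
  Y=0: P(Y=0) = 24/47, P(X|Y=0) = (2/3, 1/3, 0) → H(X|Y=0) = 0.918296
  Y=1: P(Y=1) = 17/47, P(X|Y=1) = (5/17, 10/17, 2/17) → H(X|Y=1) = 1.332820
  Y=2: P(Y=2) = 6/47, P(X|Y=2) = (1/6, 1/6, 2/3) → H(X|Y=2) = 1.251629
H(X|Y) = (24/47)·0.918296 + (17/47)·1.332820 + (6/47)·1.251629 = 1.11078 bits

I(X;Y) = H(X) - H(X|Y) = 1.41995 - 1.11078 = 0.3092 bits

Cross-check via I(X;Y) = H(X) + H(Y) - H(X,Y): computing H(Y) from the column sums and H(X,Y) from the 9 cells in the same way gives H(Y) = 1.40489 bits and H(X,Y) = 2.51568 bits, so
I(X;Y) = 1.41995 + 1.40489 - 2.51568 = 0.3092 bits ✓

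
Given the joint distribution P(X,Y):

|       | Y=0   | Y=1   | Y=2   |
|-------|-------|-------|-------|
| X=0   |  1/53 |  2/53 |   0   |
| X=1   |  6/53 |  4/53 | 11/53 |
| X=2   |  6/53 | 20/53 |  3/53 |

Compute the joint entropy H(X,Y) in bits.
2.5153 bits

H(X,Y) = -Σ_{x,y} P(x,y) log₂ P(x,y). Per-cell terms -P(x,y)·log₂P(x,y):
  X=0: 0.10807, 0.17841, 0.00000
  X=1: 0.35581, 0.28135, 0.47082
  X=2: 0.35581, 0.53056, 0.23451
  (cells with P = 0 contribute 0)
Sum of the 9 terms: H(X,Y) = 2.5153 bits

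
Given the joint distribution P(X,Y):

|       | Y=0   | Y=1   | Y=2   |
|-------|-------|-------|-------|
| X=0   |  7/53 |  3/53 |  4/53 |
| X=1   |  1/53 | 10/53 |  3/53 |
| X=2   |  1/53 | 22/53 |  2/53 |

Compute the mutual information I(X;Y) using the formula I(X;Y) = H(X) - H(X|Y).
0.2789 bits

I(X;Y) = H(X) - H(X|Y)

Marginal of X (row sums):
  P(X=0) = 7/53 + 3/53 + 4/53 = 14/53
  P(X=1) = 1/53 + 10/53 + 3/53 = 14/53
  P(X=2) = 1/53 + 22/53 + 2/53 = 25/53
H(X) = -[(14/53)·log₂(14/53) + (14/53)·log₂(14/53) + (25/53)·log₂(25/53)]
  = 0.5073 + 0.5073 + 0.5114 = 1.5260 bits

Marginal of Y (column sums):
  P(Y=0) = 7/53 + 1/53 + 1/53 = 9/53
  P(Y=1) = 3/53 + 10/53 + 22/53 = 35/53
  P(Y=2) = 4/53 + 3/53 + 2/53 = 9/53
H(X|Y) = Σ_y P(y)·H(X|Y=y):
  Y=0: P(Y=0) = 9/53, P(X|Y=0) = (7/9, 1/9, 1/9) → H(X|Y=0) = 0.9864
  Y=1: P(Y=1) = 35/53, P(X|Y=1) = (3/35, 2/7, 22/35) → H(X|Y=1) = 1.2412
  Y=2: P(Y=2) = 9/53, P(X|Y=2) = (4/9, 1/3, 2/9) → H(X|Y=2) = 1.5305
H(X|Y) = (9/53)·0.9864 + (35/53)·1.2412 + (9/53)·1.5305 = 1.2471 bits

I(X;Y) = H(X) - H(X|Y) = 1.5260 - 1.2471 = 0.2789 bits

Cross-check via I(X;Y) = H(X) + H(Y) - H(X,Y): computing H(Y) from the column sums and H(X,Y) from the 9 cells in the same way gives H(Y) = 1.2641 bits and H(X,Y) = 2.5112 bits, so
I(X;Y) = 1.5260 + 1.2641 - 2.5112 = 0.2789 bits ✓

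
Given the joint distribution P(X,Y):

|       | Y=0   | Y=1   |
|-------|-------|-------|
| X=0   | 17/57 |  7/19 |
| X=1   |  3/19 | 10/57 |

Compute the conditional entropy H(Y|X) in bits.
0.9940 bits

H(Y|X) = H(X,Y) - H(X)

H(X,Y) = -Σ_{x,y} P(x,y) log₂ P(x,y). Per-cell terms -P(x,y)·log₂P(x,y):
  X=0: 0.5206, 0.5307
  X=1: 0.4205, 0.4405
Sum of the 4 terms: H(X,Y) = 1.9123 bits

Marginal of X (row sums):
  P(X=0) = 17/57 + 7/19 = 2/3
  P(X=1) = 3/19 + 10/57 = 1/3
H(X) = -[(2/3)·log₂(2/3) + (1/3)·log₂(1/3)]
  = 0.3900 + 0.5283 = 0.9183 bits

H(Y|X) = H(X,Y) - H(X) = 1.9123 - 0.9183 = 0.9940 bits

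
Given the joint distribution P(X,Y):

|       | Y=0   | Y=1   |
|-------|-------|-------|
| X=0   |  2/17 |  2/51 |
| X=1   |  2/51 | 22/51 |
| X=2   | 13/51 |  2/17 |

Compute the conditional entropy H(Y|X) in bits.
0.6572 bits

H(Y|X) = H(X,Y) - H(X)

H(X,Y) = -Σ_{x,y} P(x,y) log₂ P(x,y). Per-cell terms -P(x,y)·log₂P(x,y):
  X=0: 0.3632, 0.1832
  X=1: 0.1832, 0.5233
  X=2: 0.5027, 0.3632
Sum of the 6 terms: H(X,Y) = 2.1188 bits

Marginal of X (row sums):
  P(X=0) = 2/17 + 2/51 = 8/51
  P(X=1) = 2/51 + 22/51 = 8/17
  P(X=2) = 13/51 + 2/17 = 19/51
H(X) = -[(8/51)·log₂(8/51) + (8/17)·log₂(8/17) + (19/51)·log₂(19/51)]
  = 0.4192 + 0.5117 + 0.5307 = 1.4616 bits

H(Y|X) = H(X,Y) - H(X) = 2.1188 - 1.4616 = 0.6572 bits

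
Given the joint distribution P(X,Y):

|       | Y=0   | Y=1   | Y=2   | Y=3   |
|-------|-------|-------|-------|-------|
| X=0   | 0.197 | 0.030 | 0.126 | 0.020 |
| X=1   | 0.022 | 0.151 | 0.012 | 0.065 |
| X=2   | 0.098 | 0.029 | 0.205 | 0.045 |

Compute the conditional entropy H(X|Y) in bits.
1.2050 bits

H(X|Y) = H(X,Y) - H(Y)

H(X,Y) = -Σ_{x,y} P(x,y) log₂ P(x,y). Per-cell terms -P(x,y)·log₂P(x,y):
  X=0: 0.461715, 0.151767, 0.376552, 0.112877
  X=1: 0.121140, 0.411834, 0.076570, 0.256322
  X=2: 0.328405, 0.148126, 0.468692, 0.201327
Sum of the 12 terms: H(X,Y) = 3.11533 bits

Marginal of Y (column sums):
  P(Y=0) = 0.197 + 0.022 + 0.098 = 0.317
  P(Y=1) = 0.030 + 0.151 + 0.029 = 0.210
  P(Y=2) = 0.126 + 0.012 + 0.205 = 0.343
  P(Y=3) = 0.020 + 0.065 + 0.045 = 0.130
H(Y) = -[0.317·log₂(0.317) + 0.210·log₂(0.210) + 0.343·log₂(0.343) + 0.130·log₂(0.130)]
  = 0.525410 + 0.472823 + 0.529496 + 0.382644 = 1.91037 bits

H(X|Y) = H(X,Y) - H(Y) = 3.11533 - 1.91037 = 1.2050 bits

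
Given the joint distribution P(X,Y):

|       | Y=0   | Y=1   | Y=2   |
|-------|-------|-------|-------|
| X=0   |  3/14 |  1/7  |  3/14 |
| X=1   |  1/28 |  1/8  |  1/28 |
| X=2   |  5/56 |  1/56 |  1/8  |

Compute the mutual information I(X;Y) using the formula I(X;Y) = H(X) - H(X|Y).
0.1260 bits

I(X;Y) = H(X) - H(X|Y)

Marginal of X (row sums):
  P(X=0) = 3/14 + 1/7 + 3/14 = 4/7
  P(X=1) = 1/28 + 1/8 + 1/28 = 11/56
  P(X=2) = 5/56 + 1/56 + 1/8 = 13/56
H(X) = -[(4/7)·log₂(4/7) + (11/56)·log₂(11/56) + (13/56)·log₂(13/56)]
  = 0.46135 + 0.46120 + 0.48911 = 1.4117 bits

Marginal of Y (column sums):
  P(Y=0) = 3/14 + 1/28 + 5/56 = 19/56
  P(Y=1) = 1/7 + 1/8 + 1/56 = 2/7
  P(Y=2) = 3/14 + 1/28 + 1/8 = 3/8
H(X|Y) = Σ_y P(y)·H(X|Y=y):
  Y=0: P(Y=0) = 19/56, P(X|Y=0) = (12/19, 2/19, 5/19) → H(X|Y=0) = 1.26744
  Y=1: P(Y=1) = 2/7, P(X|Y=1) = (1/2, 7/16, 1/16) → H(X|Y=1) = 1.27178
  Y=2: P(Y=2) = 3/8, P(X|Y=2) = (4/7, 2/21, 1/3) → H(X|Y=2) = 1.31274
H(X|Y) = (19/56)·1.26744 + (2/7)·1.27178 + (3/8)·1.31274 = 1.2857 bits

I(X;Y) = H(X) - H(X|Y) = 1.4117 - 1.2857 = 0.1260 bits

Cross-check via I(X;Y) = H(X) + H(Y) - H(X,Y): computing H(Y) from the column sums and H(X,Y) from the 9 cells in the same way gives H(Y) = 1.5761 bits and H(X,Y) = 2.8618 bits, so
I(X;Y) = 1.4117 + 1.5761 - 2.8618 = 0.1260 bits ✓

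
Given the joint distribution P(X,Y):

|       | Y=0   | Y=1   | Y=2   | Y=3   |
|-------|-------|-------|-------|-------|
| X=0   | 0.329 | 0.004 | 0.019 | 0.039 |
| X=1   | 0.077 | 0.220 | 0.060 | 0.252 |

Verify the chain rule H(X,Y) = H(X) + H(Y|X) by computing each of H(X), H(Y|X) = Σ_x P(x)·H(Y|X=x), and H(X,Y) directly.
H(X) = 0.9654 bits, H(Y|X) = 1.3953 bits, H(X,Y) = 2.3607 bits

Marginal of X (row sums):
  P(X=0) = 0.329 + 0.004 + 0.019 + 0.039 = 0.391
  P(X=1) = 0.077 + 0.220 + 0.060 + 0.252 = 0.609
H(X) = -[0.391·log₂(0.391) + 0.609·log₂(0.609)]
  = 0.52971 + 0.43573 = 0.9654 bits

H(Y|X) = Σ_x P(x)·H(Y|X=x):
  X=0: P(X=0) = 0.391, P(Y|X=0) = (329/391, 4/391, 19/391, 39/391) → H(Y|X=0) = 0.82095
  X=1: P(X=1) = 0.609, P(Y|X=1) = (11/87, 220/609, 20/203, 12/29) → H(Y|X=1) = 1.76404
H(Y|X) = 0.391·0.82095 + 0.609·1.76404 = 1.3953 bits

H(X,Y) = -Σ_{x,y} P(x,y) log₂ P(x,y). Per-cell terms -P(x,y)·log₂P(x,y):
  X=0: 0.52766, 0.03186, 0.10864, 0.18253
  X=1: 0.28482, 0.48057, 0.24353, 0.50110
Sum of the 8 terms: H(X,Y) = 2.3607 bits

Chain rule check:
  H(X) + H(Y|X) = 0.9654 + 1.3953 = 2.3607 bits
  H(X,Y) = 2.3607 bits
✓ Chain rule verified.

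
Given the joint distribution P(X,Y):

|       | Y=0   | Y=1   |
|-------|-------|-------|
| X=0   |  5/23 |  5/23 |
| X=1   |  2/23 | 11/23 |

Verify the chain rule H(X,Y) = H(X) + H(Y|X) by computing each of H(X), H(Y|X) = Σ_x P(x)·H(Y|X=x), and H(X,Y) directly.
H(X) = 0.9877 bits, H(Y|X) = 0.7849 bits, H(X,Y) = 1.7726 bits

Marginal of X (row sums):
  P(X=0) = 5/23 + 5/23 = 10/23
  P(X=1) = 2/23 + 11/23 = 13/23
H(X) = -[(10/23)·log₂(10/23) + (13/23)·log₂(13/23)]
  = 0.52245 + 0.46524 = 0.9877 bits

H(Y|X) = Σ_x P(x)·H(Y|X=x):
  X=0: P(X=0) = 10/23, P(Y|X=0) = (1/2, 1/2) → H(Y|X=0) = 1.00000
  X=1: P(X=1) = 13/23, P(Y|X=1) = (2/13, 11/13) → H(Y|X=1) = 0.61938
H(Y|X) = (10/23)·1.00000 + (13/23)·0.61938 = 0.7849 bits

H(X,Y) = -Σ_{x,y} P(x,y) log₂ P(x,y). Per-cell terms -P(x,y)·log₂P(x,y):
  X=0: 0.47862, 0.47862
  X=1: 0.30640, 0.50893
Sum of the 4 terms: H(X,Y) = 1.7726 bits

Chain rule check:
  H(X) + H(Y|X) = 0.9877 + 0.7849 = 1.7726 bits
  H(X,Y) = 1.7726 bits
✓ Chain rule verified.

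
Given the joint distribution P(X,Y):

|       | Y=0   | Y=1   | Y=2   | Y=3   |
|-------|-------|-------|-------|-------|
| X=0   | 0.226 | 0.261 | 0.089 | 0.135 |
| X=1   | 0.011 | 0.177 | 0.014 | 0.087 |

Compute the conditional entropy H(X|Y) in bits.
0.7640 bits

H(X|Y) = H(X,Y) - H(Y)

H(X,Y) = -Σ_{x,y} P(x,y) log₂ P(x,y). Per-cell terms -P(x,y)·log₂P(x,y):
  X=0: 0.484907, 0.505786, 0.310615, 0.390011
  X=1: 0.071570, 0.442178, 0.086218, 0.306487
Sum of the 8 terms: H(X,Y) = 2.59777 bits

Marginal of Y (column sums):
  P(Y=0) = 0.226 + 0.011 = 0.237
  P(Y=1) = 0.261 + 0.177 = 0.438
  P(Y=2) = 0.089 + 0.014 = 0.103
  P(Y=3) = 0.135 + 0.087 = 0.222
H(Y) = -[0.237·log₂(0.237) + 0.438·log₂(0.438) + 0.103·log₂(0.103) + 0.222·log₂(0.222)]
  = 0.492259 + 0.521657 + 0.337766 + 0.482044 = 1.83373 bits

H(X|Y) = H(X,Y) - H(Y) = 2.59777 - 1.83373 = 0.7640 bits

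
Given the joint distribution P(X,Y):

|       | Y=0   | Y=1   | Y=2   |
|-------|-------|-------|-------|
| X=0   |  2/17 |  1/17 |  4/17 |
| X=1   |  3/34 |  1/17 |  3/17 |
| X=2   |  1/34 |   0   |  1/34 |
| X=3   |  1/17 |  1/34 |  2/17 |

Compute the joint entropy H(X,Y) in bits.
3.1385 bits

H(X,Y) = -Σ_{x,y} P(x,y) log₂ P(x,y). Per-cell terms -P(x,y)·log₂P(x,y):
  X=0: 0.36323, 0.24044, 0.49117
  X=1: 0.30904, 0.24044, 0.44162
  X=2: 0.14963, 0.00000, 0.14963
  X=3: 0.24044, 0.14963, 0.36323
  (cells with P = 0 contribute 0)
Sum of the 12 terms: H(X,Y) = 3.1385 bits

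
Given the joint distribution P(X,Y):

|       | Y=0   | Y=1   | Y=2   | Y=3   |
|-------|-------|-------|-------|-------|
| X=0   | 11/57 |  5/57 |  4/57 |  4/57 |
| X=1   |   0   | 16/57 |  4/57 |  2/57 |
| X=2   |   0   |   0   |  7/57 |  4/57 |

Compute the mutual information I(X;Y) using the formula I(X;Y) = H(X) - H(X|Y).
0.5522 bits

I(X;Y) = H(X) - H(X|Y)

Marginal of X (row sums):
  P(X=0) = 11/57 + 5/57 + 4/57 + 4/57 = 8/19
  P(X=1) = 0 + 16/57 + 4/57 + 2/57 = 22/57
  P(X=2) = 0 + 0 + 7/57 + 4/57 = 11/57
H(X) = -[(8/19)·log₂(8/19) + (22/57)·log₂(22/57) + (11/57)·log₂(11/57)]
  = 0.52544 + 0.53011 + 0.45804 = 1.5136 bits

Marginal of Y (column sums):
  P(Y=0) = 11/57 + 0 + 0 = 11/57
  P(Y=1) = 5/57 + 16/57 + 0 = 7/19
  P(Y=2) = 4/57 + 4/57 + 7/57 = 5/19
  P(Y=3) = 4/57 + 2/57 + 4/57 = 10/57
H(X|Y) = Σ_y P(y)·H(X|Y=y):
  Y=0: P(Y=0) = 11/57, P(X|Y=0) = (1, 0, 0) → H(X|Y=0) = 0.00000
  Y=1: P(Y=1) = 7/19, P(X|Y=1) = (5/21, 16/21, 0) → H(X|Y=1) = 0.79186
  Y=2: P(Y=2) = 5/19, P(X|Y=2) = (4/15, 4/15, 7/15) → H(X|Y=2) = 1.53012
  Y=3: P(Y=3) = 10/57, P(X|Y=3) = (2/5, 1/5, 2/5) → H(X|Y=3) = 1.52193
H(X|Y) = (11/57)·0.00000 + (7/19)·0.79186 + (5/19)·1.53012 + (10/57)·1.52193 = 0.9614 bits

I(X;Y) = H(X) - H(X|Y) = 1.5136 - 0.9614 = 0.5522 bits

Cross-check via I(X;Y) = H(X) + H(Y) - H(X,Y): computing H(Y) from the column sums and H(X,Y) from the 12 cells in the same way gives H(Y) = 1.9361 bits and H(X,Y) = 2.8975 bits, so
I(X;Y) = 1.5136 + 1.9361 - 2.8975 = 0.5522 bits ✓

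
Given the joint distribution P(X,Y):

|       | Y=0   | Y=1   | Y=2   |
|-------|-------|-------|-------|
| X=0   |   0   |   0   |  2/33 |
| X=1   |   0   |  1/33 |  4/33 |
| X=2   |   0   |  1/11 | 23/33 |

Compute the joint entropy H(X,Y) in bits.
1.4445 bits

H(X,Y) = -Σ_{x,y} P(x,y) log₂ P(x,y). Per-cell terms -P(x,y)·log₂P(x,y):
  X=0: 0.0000, 0.0000, 0.2451
  X=1: 0.0000, 0.1529, 0.3690
  X=2: 0.0000, 0.3145, 0.3630
  (cells with P = 0 contribute 0)
Sum of the 9 terms: H(X,Y) = 1.4445 bits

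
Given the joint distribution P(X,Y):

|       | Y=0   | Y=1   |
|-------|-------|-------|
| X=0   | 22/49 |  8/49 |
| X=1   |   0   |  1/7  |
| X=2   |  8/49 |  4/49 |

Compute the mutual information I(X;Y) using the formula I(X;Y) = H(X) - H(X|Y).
0.2262 bits

I(X;Y) = H(X) - H(X|Y)

Marginal of X (row sums):
  P(X=0) = 22/49 + 8/49 = 30/49
  P(X=1) = 0 + 1/7 = 1/7
  P(X=2) = 8/49 + 4/49 = 12/49
H(X) = -[(30/49)·log₂(30/49) + (1/7)·log₂(1/7) + (12/49)·log₂(12/49)]
  = 0.43336 + 0.40105 + 0.49708 = 1.3315 bits

Marginal of Y (column sums):
  P(Y=0) = 22/49 + 0 + 8/49 = 30/49
  P(Y=1) = 8/49 + 1/7 + 4/49 = 19/49
H(X|Y) = Σ_y P(y)·H(X|Y=y):
  Y=0: P(Y=0) = 30/49, P(X|Y=0) = (11/15, 0, 4/15) → H(X|Y=0) = 0.83664
  Y=1: P(Y=1) = 19/49, P(X|Y=1) = (8/19, 7/19, 4/19) → H(X|Y=1) = 1.52943
H(X|Y) = (30/49)·0.83664 + (19/49)·1.52943 = 1.1053 bits

I(X;Y) = H(X) - H(X|Y) = 1.3315 - 1.1053 = 0.2262 bits

Cross-check via I(X;Y) = H(X) + H(Y) - H(X,Y): computing H(Y) from the column sums and H(X,Y) from the 6 cells in the same way gives H(Y) = 0.9633 bits and H(X,Y) = 2.0686 bits, so
I(X;Y) = 1.3315 + 0.9633 - 2.0686 = 0.2262 bits ✓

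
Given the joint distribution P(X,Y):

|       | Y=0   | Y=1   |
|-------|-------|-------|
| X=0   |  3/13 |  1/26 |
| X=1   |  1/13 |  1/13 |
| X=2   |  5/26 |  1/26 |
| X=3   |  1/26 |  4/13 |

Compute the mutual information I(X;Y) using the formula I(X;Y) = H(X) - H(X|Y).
0.3584 bits

I(X;Y) = H(X) - H(X|Y)

Marginal of X (row sums):
  P(X=0) = 3/13 + 1/26 = 7/26
  P(X=1) = 1/13 + 1/13 = 2/13
  P(X=2) = 5/26 + 1/26 = 3/13
  P(X=3) = 1/26 + 4/13 = 9/26
H(X) = -[(7/26)·log₂(7/26) + (2/13)·log₂(2/13) + (3/13)·log₂(3/13) + (9/26)·log₂(9/26)]
  = 0.509677 + 0.415452 + 0.488187 + 0.529794 = 1.943110 bits

Marginal of Y (column sums):
  P(Y=0) = 3/13 + 1/13 + 5/26 + 1/26 = 7/13
  P(Y=1) = 1/26 + 1/13 + 1/26 + 4/13 = 6/13
H(X|Y) = Σ_y P(y)·H(X|Y=y):
  Y=0: P(Y=0) = 7/13, P(X|Y=0) = (3/7, 1/7, 5/14, 1/14) → H(X|Y=0) = 1.727397
  Y=1: P(Y=1) = 6/13, P(X|Y=1) = (1/12, 1/6, 1/12, 2/3) → H(X|Y=1) = 1.418296
H(X|Y) = (7/13)·1.727397 + (6/13)·1.418296 = 1.584735 bits

I(X;Y) = H(X) - H(X|Y) = 1.943110 - 1.584735 = 0.3584 bits

Cross-check via I(X;Y) = H(X) + H(Y) - H(X,Y): computing H(Y) from the column sums and H(X,Y) from the 8 cells in the same way gives H(Y) = 0.995727 bits and H(X,Y) = 2.580462 bits, so
I(X;Y) = 1.943110 + 0.995727 - 2.580462 = 0.3584 bits ✓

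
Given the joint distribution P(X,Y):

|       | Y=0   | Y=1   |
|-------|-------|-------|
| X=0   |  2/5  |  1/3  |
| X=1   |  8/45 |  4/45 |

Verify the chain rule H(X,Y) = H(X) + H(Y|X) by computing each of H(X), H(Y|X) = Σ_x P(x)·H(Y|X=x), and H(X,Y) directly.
H(X) = 0.8366 bits, H(Y|X) = 0.9738 bits, H(X,Y) = 1.8105 bits

Marginal of X (row sums):
  P(X=0) = 2/5 + 1/3 = 11/15
  P(X=1) = 8/45 + 4/45 = 4/15
H(X) = -[(11/15)·log₂(11/15) + (4/15)·log₂(4/15)]
  = 0.3281 + 0.5085 = 0.8366 bits

H(Y|X) = Σ_x P(x)·H(Y|X=x):
  X=0: P(X=0) = 11/15, P(Y|X=0) = (6/11, 5/11) → H(Y|X=0) = 0.9940
  X=1: P(X=1) = 4/15, P(Y|X=1) = (2/3, 1/3) → H(Y|X=1) = 0.9183
H(Y|X) = (11/15)·0.9940 + (4/15)·0.9183 = 0.9738 bits

H(X,Y) = -Σ_{x,y} P(x,y) log₂ P(x,y). Per-cell terms -P(x,y)·log₂P(x,y):
  X=0: 0.5288, 0.5283
  X=1: 0.4430, 0.3104
Sum of the 4 terms: H(X,Y) = 1.8105 bits

Chain rule check:
  H(X) + H(Y|X) = 0.8366 + 0.9738 = 1.8104 bits
  H(X,Y) = 1.8105 bits
✓ Chain rule verified (Δ = 0.0001 is 4-dp rounding noise: each of the three values was rounded independently).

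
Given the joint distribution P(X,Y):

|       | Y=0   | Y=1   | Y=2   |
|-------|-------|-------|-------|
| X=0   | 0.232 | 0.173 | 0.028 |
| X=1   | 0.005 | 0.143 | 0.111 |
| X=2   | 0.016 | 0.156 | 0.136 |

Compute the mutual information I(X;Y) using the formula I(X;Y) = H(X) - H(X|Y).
0.3082 bits

I(X;Y) = H(X) - H(X|Y)

Marginal of X (row sums):
  P(X=0) = 0.232 + 0.173 + 0.028 = 0.433
  P(X=1) = 0.005 + 0.143 + 0.111 = 0.259
  P(X=2) = 0.016 + 0.156 + 0.136 = 0.308
H(X) = -[0.433·log₂(0.433) + 0.259·log₂(0.259) + 0.308·log₂(0.308)]
  = 0.5229 + 0.5048 + 0.5233 = 1.5510 bits

Marginal of Y (column sums):
  P(Y=0) = 0.232 + 0.005 + 0.016 = 0.253
  P(Y=1) = 0.173 + 0.143 + 0.156 = 0.472
  P(Y=2) = 0.028 + 0.111 + 0.136 = 0.275
H(X|Y) = Σ_y P(y)·H(X|Y=y):
  Y=0: P(Y=0) = 0.253, P(X|Y=0) = (232/253, 5/253, 16/253) → H(X|Y=0) = 0.4784
  Y=1: P(Y=1) = 0.472, P(X|Y=1) = (173/472, 143/472, 39/118) → H(X|Y=1) = 1.5806
  Y=2: P(Y=2) = 0.275, P(X|Y=2) = (28/275, 111/275, 136/275) → H(X|Y=2) = 1.3663
H(X|Y) = 0.253·0.4784 + 0.472·1.5806 + 0.275·1.3663 = 1.2428 bits

I(X;Y) = H(X) - H(X|Y) = 1.5510 - 1.2428 = 0.3082 bits

Cross-check via I(X;Y) = H(X) + H(Y) - H(X,Y): computing H(Y) from the column sums and H(X,Y) from the 9 cells in the same way gives H(Y) = 1.5251 bits and H(X,Y) = 2.7679 bits, so
I(X;Y) = 1.5510 + 1.5251 - 2.7679 = 0.3082 bits ✓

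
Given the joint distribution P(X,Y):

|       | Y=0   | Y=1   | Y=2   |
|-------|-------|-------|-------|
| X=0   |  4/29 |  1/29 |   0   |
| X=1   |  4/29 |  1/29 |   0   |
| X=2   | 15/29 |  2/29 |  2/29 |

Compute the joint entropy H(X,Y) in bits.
2.1475 bits

H(X,Y) = -Σ_{x,y} P(x,y) log₂ P(x,y). Per-cell terms -P(x,y)·log₂P(x,y):
  X=0: 0.3942, 0.1675, 0.0000
  X=1: 0.3942, 0.1675, 0.0000
  X=2: 0.4919, 0.2661, 0.2661
  (cells with P = 0 contribute 0)
Sum of the 9 terms: H(X,Y) = 2.1475 bits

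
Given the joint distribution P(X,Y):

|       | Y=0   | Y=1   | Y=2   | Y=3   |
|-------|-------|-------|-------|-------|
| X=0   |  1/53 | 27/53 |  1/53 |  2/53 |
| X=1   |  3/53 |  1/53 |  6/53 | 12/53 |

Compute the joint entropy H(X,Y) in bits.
2.0738 bits

H(X,Y) = -Σ_{x,y} P(x,y) log₂ P(x,y). Per-cell terms -P(x,y)·log₂P(x,y):
  X=0: 0.10807, 0.49570, 0.10807, 0.17841
  X=1: 0.23451, 0.10807, 0.35581, 0.48520
Sum of the 8 terms: H(X,Y) = 2.0738 bits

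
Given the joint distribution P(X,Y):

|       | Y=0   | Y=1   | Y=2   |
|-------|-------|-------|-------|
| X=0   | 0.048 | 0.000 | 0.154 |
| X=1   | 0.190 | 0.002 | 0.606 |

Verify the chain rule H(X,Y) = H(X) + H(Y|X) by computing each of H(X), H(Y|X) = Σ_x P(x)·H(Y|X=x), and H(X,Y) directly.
H(X) = 0.7259 bits, H(Y|X) = 0.8111 bits, H(X,Y) = 1.5370 bits

Marginal of X (row sums):
  P(X=0) = 0.048 + 0.000 + 0.154 = 0.202
  P(X=1) = 0.190 + 0.002 + 0.606 = 0.798
H(X) = -[0.202·log₂(0.202) + 0.798·log₂(0.798)]
  = 0.46613 + 0.25978 = 0.7259 bits

H(Y|X) = Σ_x P(x)·H(Y|X=x):
  X=0: P(X=0) = 0.202, P(Y|X=0) = (24/101, 0, 77/101) → H(Y|X=0) = 0.79107
  X=1: P(X=1) = 0.798, P(Y|X=1) = (5/21, 1/399, 101/133) → H(Y|X=1) = 0.81614
H(Y|X) = 0.202·0.79107 + 0.798·0.81614 = 0.8111 bits

H(X,Y) = -Σ_{x,y} P(x,y) log₂ P(x,y). Per-cell terms -P(x,y)·log₂P(x,y):
  X=0: 0.21028, 0.00000, 0.41565
  X=1: 0.45523, 0.01793, 0.43790
  (cells with P = 0 contribute 0)
Sum of the 6 terms: H(X,Y) = 1.5370 bits

Chain rule check:
  H(X) + H(Y|X) = 0.7259 + 0.8111 = 1.5370 bits
  H(X,Y) = 1.5370 bits
✓ Chain rule verified.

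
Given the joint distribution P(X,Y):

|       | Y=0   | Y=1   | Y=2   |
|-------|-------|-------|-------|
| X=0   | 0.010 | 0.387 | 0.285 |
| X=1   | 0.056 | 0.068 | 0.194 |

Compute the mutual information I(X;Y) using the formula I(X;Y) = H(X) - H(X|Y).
0.1184 bits

I(X;Y) = H(X) - H(X|Y)

Marginal of X (row sums):
  P(X=0) = 0.010 + 0.387 + 0.285 = 0.682
  P(X=1) = 0.056 + 0.068 + 0.194 = 0.318
H(X) = -[0.682·log₂(0.682) + 0.318·log₂(0.318)]
  = 0.3766 + 0.5256 = 0.9022 bits

Marginal of Y (column sums):
  P(Y=0) = 0.010 + 0.056 = 0.066
  P(Y=1) = 0.387 + 0.068 = 0.455
  P(Y=2) = 0.285 + 0.194 = 0.479
H(X|Y) = Σ_y P(y)·H(X|Y=y):
  Y=0: P(Y=0) = 0.066, P(X|Y=0) = (5/33, 28/33) → H(X|Y=0) = 0.6136
  Y=1: P(Y=1) = 0.455, P(X|Y=1) = (387/455, 68/455) → H(X|Y=1) = 0.6085
  Y=2: P(Y=2) = 0.479, P(X|Y=2) = (285/479, 194/479) → H(X|Y=2) = 0.9738
H(X|Y) = 0.066·0.6136 + 0.455·0.6085 + 0.479·0.9738 = 0.7838 bits

I(X;Y) = H(X) - H(X|Y) = 0.9022 - 0.7838 = 0.1184 bits

Cross-check via I(X;Y) = H(X) + H(Y) - H(X,Y): computing H(Y) from the column sums and H(X,Y) from the 6 cells in the same way gives H(Y) = 1.2844 bits and H(X,Y) = 2.0682 bits, so
I(X;Y) = 0.9022 + 1.2844 - 2.0682 = 0.1184 bits ✓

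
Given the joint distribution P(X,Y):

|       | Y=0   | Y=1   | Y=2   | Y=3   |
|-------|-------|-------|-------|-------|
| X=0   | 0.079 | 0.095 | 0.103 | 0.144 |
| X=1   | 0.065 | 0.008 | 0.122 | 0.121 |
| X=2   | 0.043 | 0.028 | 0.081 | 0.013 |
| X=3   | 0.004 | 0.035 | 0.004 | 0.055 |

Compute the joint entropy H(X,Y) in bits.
3.5812 bits

H(X,Y) = -Σ_{x,y} P(x,y) log₂ P(x,y). Per-cell terms -P(x,y)·log₂P(x,y):
  X=0: 0.2893, 0.3226, 0.3378, 0.4026
  X=1: 0.2563, 0.0557, 0.3703, 0.3687
  X=2: 0.1952, 0.1444, 0.2937, 0.0814
  X=3: 0.0319, 0.1693, 0.0319, 0.2301
Sum of the 16 terms: H(X,Y) = 3.5812 bits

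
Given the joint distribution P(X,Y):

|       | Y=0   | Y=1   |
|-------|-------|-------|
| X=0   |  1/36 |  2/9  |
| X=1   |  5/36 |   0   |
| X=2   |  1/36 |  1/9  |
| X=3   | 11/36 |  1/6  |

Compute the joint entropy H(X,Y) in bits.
2.4707 bits

H(X,Y) = -Σ_{x,y} P(x,y) log₂ P(x,y). Per-cell terms -P(x,y)·log₂P(x,y):
  X=0: 0.1436, 0.4822
  X=1: 0.3956, 0.0000
  X=2: 0.1436, 0.3522
  X=3: 0.5227, 0.4308
  (cells with P = 0 contribute 0)
Sum of the 8 terms: H(X,Y) = 2.4707 bits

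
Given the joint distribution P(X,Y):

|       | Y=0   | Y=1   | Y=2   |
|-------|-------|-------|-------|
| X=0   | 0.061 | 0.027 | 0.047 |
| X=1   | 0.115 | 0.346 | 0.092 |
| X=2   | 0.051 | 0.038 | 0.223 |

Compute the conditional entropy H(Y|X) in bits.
1.2936 bits

H(Y|X) = H(X,Y) - H(X)

H(X,Y) = -Σ_{x,y} P(x,y) log₂ P(x,y). Per-cell terms -P(x,y)·log₂P(x,y):
  X=0: 0.2461, 0.1407, 0.2073
  X=1: 0.3588, 0.5298, 0.3167
  X=2: 0.2190, 0.1793, 0.4828
Sum of the 9 terms: H(X,Y) = 2.6805 bits

Marginal of X (row sums):
  P(X=0) = 0.061 + 0.027 + 0.047 = 0.135
  P(X=1) = 0.115 + 0.346 + 0.092 = 0.553
  P(X=2) = 0.051 + 0.038 + 0.223 = 0.312
H(X) = -[0.135·log₂(0.135) + 0.553·log₂(0.553) + 0.312·log₂(0.312)]
  = 0.3900 + 0.4726 + 0.5243 = 1.3869 bits

H(Y|X) = H(X,Y) - H(X) = 2.6805 - 1.3869 = 1.2936 bits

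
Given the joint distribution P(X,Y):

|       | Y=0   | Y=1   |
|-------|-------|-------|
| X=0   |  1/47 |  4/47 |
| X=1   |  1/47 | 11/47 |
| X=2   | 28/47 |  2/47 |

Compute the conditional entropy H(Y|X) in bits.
0.4080 bits

H(Y|X) = H(X,Y) - H(X)

H(X,Y) = -Σ_{x,y} P(x,y) log₂ P(x,y). Per-cell terms -P(x,y)·log₂P(x,y):
  X=0: 0.11818, 0.30252
  X=1: 0.11818, 0.49036
  X=2: 0.44516, 0.19381
Sum of the 6 terms: H(X,Y) = 1.6682 bits

Marginal of X (row sums):
  P(X=0) = 1/47 + 4/47 = 5/47
  P(X=1) = 1/47 + 11/47 = 12/47
  P(X=2) = 28/47 + 2/47 = 30/47
H(X) = -[(5/47)·log₂(5/47) + (12/47)·log₂(12/47) + (30/47)·log₂(30/47)]
  = 0.34390 + 0.50288 + 0.41342 = 1.2602 bits

H(Y|X) = H(X,Y) - H(X) = 1.6682 - 1.2602 = 0.4080 bits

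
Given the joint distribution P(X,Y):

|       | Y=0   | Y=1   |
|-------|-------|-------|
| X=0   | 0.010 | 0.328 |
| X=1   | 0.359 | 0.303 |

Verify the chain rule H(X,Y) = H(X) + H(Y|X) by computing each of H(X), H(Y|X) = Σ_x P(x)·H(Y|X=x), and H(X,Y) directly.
H(X) = 0.9229 bits, H(Y|X) = 0.7236 bits, H(X,Y) = 1.6465 bits

Marginal of X (row sums):
  P(X=0) = 0.010 + 0.328 = 0.338
  P(X=1) = 0.359 + 0.303 = 0.662
H(X) = -[0.338·log₂(0.338) + 0.662·log₂(0.662)]
  = 0.5289 + 0.3940 = 0.9229 bits

H(Y|X) = Σ_x P(x)·H(Y|X=x):
  X=0: P(X=0) = 0.338, P(Y|X=0) = (5/169, 164/169) → H(Y|X=0) = 0.1923
  X=1: P(X=1) = 0.662, P(Y|X=1) = (359/662, 303/662) → H(Y|X=1) = 0.9948
H(Y|X) = 0.338·0.1923 + 0.662·0.9948 = 0.7236 bits

H(X,Y) = -Σ_{x,y} P(x,y) log₂ P(x,y). Per-cell terms -P(x,y)·log₂P(x,y):
  X=0: 0.0664, 0.5275
  X=1: 0.5306, 0.5220
Sum of the 4 terms: H(X,Y) = 1.6465 bits

Chain rule check:
  H(X) + H(Y|X) = 0.9229 + 0.7236 = 1.6465 bits
  H(X,Y) = 1.6465 bits
✓ Chain rule verified.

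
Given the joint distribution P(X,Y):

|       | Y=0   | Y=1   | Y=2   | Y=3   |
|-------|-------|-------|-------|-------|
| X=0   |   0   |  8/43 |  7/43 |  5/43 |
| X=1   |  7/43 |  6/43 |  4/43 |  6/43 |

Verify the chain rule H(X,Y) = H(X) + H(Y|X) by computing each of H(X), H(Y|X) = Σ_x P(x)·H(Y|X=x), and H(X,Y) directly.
H(X) = 0.9965 bits, H(Y|X) = 1.7802 bits, H(X,Y) = 2.7767 bits

Marginal of X (row sums):
  P(X=0) = 0 + 8/43 + 7/43 + 5/43 = 20/43
  P(X=1) = 7/43 + 6/43 + 4/43 + 6/43 = 23/43
H(X) = -[(20/43)·log₂(20/43) + (23/43)·log₂(23/43)]
  = 0.51364 + 0.48284 = 0.9965 bits

H(Y|X) = Σ_x P(x)·H(Y|X=x):
  X=0: P(X=0) = 20/43, P(Y|X=0) = (0, 2/5, 7/20, 1/4) → H(Y|X=0) = 1.55887
  X=1: P(X=1) = 23/43, P(Y|X=1) = (7/23, 6/23, 4/23, 6/23) → H(Y|X=1) = 1.97265
H(Y|X) = (20/43)·1.55887 + (23/43)·1.97265 = 1.7802 bits

H(X,Y) = -Σ_{x,y} P(x,y) log₂ P(x,y). Per-cell terms -P(x,y)·log₂P(x,y):
  X=0: 0.00000, 0.45140, 0.42633, 0.36097
  X=1: 0.42633, 0.39646, 0.31872, 0.39646
  (cells with P = 0 contribute 0)
Sum of the 8 terms: H(X,Y) = 2.7767 bits

Chain rule check:
  H(X) + H(Y|X) = 0.9965 + 1.7802 = 2.7767 bits
  H(X,Y) = 2.7767 bits
✓ Chain rule verified.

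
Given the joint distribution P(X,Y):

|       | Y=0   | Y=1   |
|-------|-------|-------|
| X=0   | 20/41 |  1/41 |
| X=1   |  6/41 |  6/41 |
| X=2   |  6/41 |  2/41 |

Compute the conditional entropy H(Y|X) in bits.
0.5924 bits

H(Y|X) = H(X,Y) - H(X)

H(X,Y) = -Σ_{x,y} P(x,y) log₂ P(x,y). Per-cell terms -P(x,y)·log₂P(x,y):
  X=0: 0.5051824, 0.1306720
  X=1: 0.4057448, 0.4057448
  X=2: 0.4057448, 0.2125635
Sum of the 6 terms: H(X,Y) = 2.065652 bits

Marginal of X (row sums):
  P(X=0) = 20/41 + 1/41 = 21/41
  P(X=1) = 6/41 + 6/41 = 12/41
  P(X=2) = 6/41 + 2/41 = 8/41
H(X) = -[(21/41)·log₂(21/41) + (12/41)·log₂(12/41) + (8/41)·log₂(8/41)]
  = 0.4943884 + 0.5188067 + 0.4600101 = 1.473205 bits

H(Y|X) = H(X,Y) - H(X) = 2.065652 - 1.473205 = 0.5924 bits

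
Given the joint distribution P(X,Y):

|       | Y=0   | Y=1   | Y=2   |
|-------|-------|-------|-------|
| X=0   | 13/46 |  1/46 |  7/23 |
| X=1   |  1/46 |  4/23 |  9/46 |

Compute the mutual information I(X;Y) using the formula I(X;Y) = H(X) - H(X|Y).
0.2714 bits

I(X;Y) = H(X) - H(X|Y)

Marginal of X (row sums):
  P(X=0) = 13/46 + 1/46 + 7/23 = 14/23
  P(X=1) = 1/46 + 4/23 + 9/46 = 9/23
H(X) = -[(14/23)·log₂(14/23) + (9/23)·log₂(9/23)]
  = 0.435952 + 0.529684 = 0.96564 bits

Marginal of Y (column sums):
  P(Y=0) = 13/46 + 1/46 = 7/23
  P(Y=1) = 1/46 + 4/23 = 9/46
  P(Y=2) = 7/23 + 9/46 = 1/2
H(X|Y) = Σ_y P(y)·H(X|Y=y):
  Y=0: P(Y=0) = 7/23, P(X|Y=0) = (13/14, 1/14) → H(X|Y=0) = 0.371232
  Y=1: P(Y=1) = 9/46, P(X|Y=1) = (1/9, 8/9) → H(X|Y=1) = 0.503258
  Y=2: P(Y=2) = 1/2, P(X|Y=2) = (14/23, 9/23) → H(X|Y=2) = 0.965636
H(X|Y) = (7/23)·0.371232 + (9/46)·0.503258 + (1/2)·0.965636 = 0.69427 bits

I(X;Y) = H(X) - H(X|Y) = 0.96564 - 0.69427 = 0.2714 bits

Cross-check via I(X;Y) = H(X) + H(Y) - H(X,Y): computing H(Y) from the column sums and H(X,Y) from the 6 cells in the same way gives H(Y) = 1.48282 bits and H(X,Y) = 2.17708 bits, so
I(X;Y) = 0.96564 + 1.48282 - 2.17708 = 0.2714 bits ✓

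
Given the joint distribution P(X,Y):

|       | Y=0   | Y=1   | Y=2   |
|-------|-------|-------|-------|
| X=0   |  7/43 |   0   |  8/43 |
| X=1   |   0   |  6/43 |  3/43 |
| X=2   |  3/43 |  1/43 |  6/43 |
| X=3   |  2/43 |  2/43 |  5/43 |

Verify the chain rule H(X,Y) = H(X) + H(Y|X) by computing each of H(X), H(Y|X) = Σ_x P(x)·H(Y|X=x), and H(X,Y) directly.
H(X) = 1.9639 bits, H(Y|X) = 1.1416 bits, H(X,Y) = 3.1056 bits

Marginal of X (row sums):
  P(X=0) = 7/43 + 0 + 8/43 = 15/43
  P(X=1) = 0 + 6/43 + 3/43 = 9/43
  P(X=2) = 3/43 + 1/43 + 6/43 = 10/43
  P(X=3) = 2/43 + 2/43 + 5/43 = 9/43
H(X) = -[(15/43)·log₂(15/43) + (9/43)·log₂(9/43) + (10/43)·log₂(10/43) + (9/43)·log₂(9/43)]
  = 0.530014 + 0.472257 + 0.489381 + 0.472257 = 1.9639 bits

H(Y|X) = Σ_x P(x)·H(Y|X=x):
  X=0: P(X=0) = 15/43, P(Y|X=0) = (7/15, 0, 8/15) → H(Y|X=0) = 0.996792
  X=1: P(X=1) = 9/43, P(Y|X=1) = (0, 2/3, 1/3) → H(Y|X=1) = 0.918296
  X=2: P(X=2) = 10/43, P(Y|X=2) = (3/10, 1/10, 3/5) → H(Y|X=2) = 1.295462
  X=3: P(X=3) = 9/43, P(Y|X=3) = (2/9, 2/9, 5/9) → H(Y|X=3) = 1.435521
H(Y|X) = (15/43)·0.996792 + (9/43)·0.918296 + (10/43)·1.295462 + (9/43)·1.435521 = 1.1416 bits

H(X,Y) = -Σ_{x,y} P(x,y) log₂ P(x,y). Per-cell terms -P(x,y)·log₂P(x,y):
  X=0: 0.426334, 0.000000, 0.451398
  X=1: 0.000000, 0.396461, 0.267998
  X=2: 0.267998, 0.126192, 0.396461
  X=3: 0.205873, 0.205873, 0.360969
  (cells with P = 0 contribute 0)
Sum of the 12 terms: H(X,Y) = 3.1056 bits

Chain rule check:
  H(X) + H(Y|X) = 1.9639 + 1.1416 = 3.1055 bits
  H(X,Y) = 3.1056 bits
✓ Chain rule verified (Δ = 0.0001 is 4-dp rounding noise: each of the three values was rounded independently).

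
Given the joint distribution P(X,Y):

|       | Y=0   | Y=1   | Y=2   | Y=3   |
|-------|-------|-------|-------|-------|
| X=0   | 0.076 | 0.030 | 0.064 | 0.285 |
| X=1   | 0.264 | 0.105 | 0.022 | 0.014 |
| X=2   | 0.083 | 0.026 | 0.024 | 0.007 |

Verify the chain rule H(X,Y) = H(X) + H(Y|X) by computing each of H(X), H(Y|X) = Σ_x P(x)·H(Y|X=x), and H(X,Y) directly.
H(X) = 1.4421 bits, H(Y|X) = 1.4323 bits, H(X,Y) = 2.8745 bits

Marginal of X (row sums):
  P(X=0) = 0.076 + 0.030 + 0.064 + 0.285 = 0.455
  P(X=1) = 0.264 + 0.105 + 0.022 + 0.014 = 0.405
  P(X=2) = 0.083 + 0.026 + 0.024 + 0.007 = 0.140
H(X) = -[0.455·log₂(0.455) + 0.405·log₂(0.405) + 0.140·log₂(0.140)]
  = 0.51691 + 0.52812 + 0.39711 = 1.4421 bits

H(Y|X) = Σ_x P(x)·H(Y|X=x):
  X=0: P(X=0) = 0.455, P(Y|X=0) = (76/455, 6/91, 64/455, 57/91) → H(Y|X=0) = 1.51066
  X=1: P(X=1) = 0.405, P(Y|X=1) = (88/135, 7/27, 22/405, 14/405) → H(Y|X=1) = 1.30344
  X=2: P(X=2) = 0.140, P(Y|X=2) = (83/140, 13/70, 6/35, 1/20) → H(Y|X=2) = 1.55050
H(Y|X) = 0.455·1.51066 + 0.405·1.30344 + 0.140·1.55050 = 1.4323 bits

H(X,Y) = -Σ_{x,y} P(x,y) log₂ P(x,y). Per-cell terms -P(x,y)·log₂P(x,y):
  X=0: 0.28256, 0.15177, 0.25381, 0.51613
  X=1: 0.50725, 0.34141, 0.12114, 0.08622
  X=2: 0.29803, 0.13690, 0.12914, 0.05011
Sum of the 12 terms: H(X,Y) = 2.8745 bits

Chain rule check:
  H(X) + H(Y|X) = 1.4421 + 1.4323 = 2.8744 bits
  H(X,Y) = 2.8745 bits
✓ Chain rule verified (Δ = 0.0001 is 4-dp rounding noise: each of the three values was rounded independently).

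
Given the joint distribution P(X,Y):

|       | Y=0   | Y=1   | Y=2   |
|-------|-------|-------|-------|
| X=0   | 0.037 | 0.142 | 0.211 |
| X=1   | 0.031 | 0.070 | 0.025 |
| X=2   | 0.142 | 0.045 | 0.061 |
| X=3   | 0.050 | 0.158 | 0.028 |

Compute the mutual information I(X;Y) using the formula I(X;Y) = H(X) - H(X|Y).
0.2208 bits

I(X;Y) = H(X) - H(X|Y)

Marginal of X (row sums):
  P(X=0) = 0.037 + 0.142 + 0.211 = 0.390
  P(X=1) = 0.031 + 0.070 + 0.025 = 0.126
  P(X=2) = 0.142 + 0.045 + 0.061 = 0.248
  P(X=3) = 0.050 + 0.158 + 0.028 = 0.236
H(X) = -[0.390·log₂(0.390) + 0.126·log₂(0.126) + 0.248·log₂(0.248) + 0.236·log₂(0.236)]
  = 0.5297970 + 0.3765515 + 0.4988738 + 0.4916213 = 1.896844 bits

Marginal of Y (column sums):
  P(Y=0) = 0.037 + 0.031 + 0.142 + 0.050 = 0.260
  P(Y=1) = 0.142 + 0.070 + 0.045 + 0.158 = 0.415
  P(Y=2) = 0.211 + 0.025 + 0.061 + 0.028 = 0.325
H(X|Y) = Σ_y P(y)·H(X|Y=y):
  Y=0: P(Y=0) = 0.260, P(X|Y=0) = (37/260, 31/260, 71/130, 5/26) → H(X|Y=0) = 1.7001110
  Y=1: P(Y=1) = 0.415, P(X|Y=1) = (142/415, 14/83, 9/83, 158/415) → H(X|Y=1) = 1.8404744
  Y=2: P(Y=2) = 0.325, P(X|Y=2) = (211/325, 1/13, 61/325, 28/325) → H(X|Y=2) = 1.4469751
H(X|Y) = 0.260·1.7001110 + 0.415·1.8404744 + 0.325·1.4469751 = 1.676093 bits

I(X;Y) = H(X) - H(X|Y) = 1.896844 - 1.676093 = 0.2208 bits

Cross-check via I(X;Y) = H(X) + H(Y) - H(X,Y): computing H(Y) from the column sums and H(X,Y) from the 12 cells in the same way gives H(Y) = 1.558831 bits and H(X,Y) = 3.234924 bits, so
I(X;Y) = 1.896844 + 1.558831 - 3.234924 = 0.2208 bits ✓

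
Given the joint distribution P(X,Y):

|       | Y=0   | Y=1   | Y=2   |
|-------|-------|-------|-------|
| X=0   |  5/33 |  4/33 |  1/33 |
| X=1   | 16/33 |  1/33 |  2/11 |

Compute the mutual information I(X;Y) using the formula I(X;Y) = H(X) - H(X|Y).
0.1462 bits

I(X;Y) = H(X) - H(X|Y)

Marginal of X (row sums):
  P(X=0) = 5/33 + 4/33 + 1/33 = 10/33
  P(X=1) = 16/33 + 1/33 + 2/11 = 23/33
H(X) = -[(10/33)·log₂(10/33) + (23/33)·log₂(23/33)]
  = 0.5220 + 0.3630 = 0.8850 bits

Marginal of Y (column sums):
  P(Y=0) = 5/33 + 16/33 = 7/11
  P(Y=1) = 4/33 + 1/33 = 5/33
  P(Y=2) = 1/33 + 2/11 = 7/33
H(X|Y) = Σ_y P(y)·H(X|Y=y):
  Y=0: P(Y=0) = 7/11, P(X|Y=0) = (5/21, 16/21) → H(X|Y=0) = 0.7919
  Y=1: P(Y=1) = 5/33, P(X|Y=1) = (4/5, 1/5) → H(X|Y=1) = 0.7219
  Y=2: P(Y=2) = 7/33, P(X|Y=2) = (1/7, 6/7) → H(X|Y=2) = 0.5917
H(X|Y) = (7/11)·0.7919 + (5/33)·0.7219 + (7/33)·0.5917 = 0.7388 bits

I(X;Y) = H(X) - H(X|Y) = 0.8850 - 0.7388 = 0.1462 bits

Cross-check via I(X;Y) = H(X) + H(Y) - H(X,Y): computing H(Y) from the column sums and H(X,Y) from the 6 cells in the same way gives H(Y) = 1.3020 bits and H(X,Y) = 2.0408 bits, so
I(X;Y) = 0.8850 + 1.3020 - 2.0408 = 0.1462 bits ✓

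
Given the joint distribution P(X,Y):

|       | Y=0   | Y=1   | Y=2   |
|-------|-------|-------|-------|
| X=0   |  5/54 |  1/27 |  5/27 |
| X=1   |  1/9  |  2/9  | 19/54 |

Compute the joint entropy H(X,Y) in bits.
2.3092 bits

H(X,Y) = -Σ_{x,y} P(x,y) log₂ P(x,y). Per-cell terms -P(x,y)·log₂P(x,y):
  X=0: 0.31787, 0.17611, 0.45055
  X=1: 0.35221, 0.48221, 0.53023
Sum of the 6 terms: H(X,Y) = 2.3092 bits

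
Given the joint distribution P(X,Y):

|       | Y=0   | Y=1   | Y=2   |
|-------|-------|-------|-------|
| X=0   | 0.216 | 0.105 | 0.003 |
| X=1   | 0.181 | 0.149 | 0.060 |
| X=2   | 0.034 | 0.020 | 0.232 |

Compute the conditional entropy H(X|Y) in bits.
1.1563 bits

H(X|Y) = H(X,Y) - H(Y)

H(X,Y) = -Σ_{x,y} P(x,y) log₂ P(x,y). Per-cell terms -P(x,y)·log₂P(x,y):
  X=0: 0.47755, 0.34141, 0.02514
  X=1: 0.44633, 0.40925, 0.24353
  X=2: 0.16586, 0.11288, 0.48901
Sum of the 9 terms: H(X,Y) = 2.7110 bits

Marginal of Y (column sums):
  P(Y=0) = 0.216 + 0.181 + 0.034 = 0.431
  P(Y=1) = 0.105 + 0.149 + 0.020 = 0.274
  P(Y=2) = 0.003 + 0.060 + 0.232 = 0.295
H(Y) = -[0.431·log₂(0.431) + 0.274·log₂(0.274) + 0.295·log₂(0.295)]
  = 0.52334 + 0.51176 + 0.51956 = 1.5547 bits

H(X|Y) = H(X,Y) - H(Y) = 2.7110 - 1.5547 = 1.1563 bits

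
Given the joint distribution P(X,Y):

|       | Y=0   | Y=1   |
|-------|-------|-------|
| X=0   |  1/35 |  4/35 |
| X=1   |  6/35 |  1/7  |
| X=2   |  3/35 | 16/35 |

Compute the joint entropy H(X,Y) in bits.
2.1614 bits

H(X,Y) = -Σ_{x,y} P(x,y) log₂ P(x,y). Per-cell terms -P(x,y)·log₂P(x,y):
  X=0: 0.14655, 0.35763
  X=1: 0.43617, 0.40105
  X=2: 0.30380, 0.51624
Sum of the 6 terms: H(X,Y) = 2.1614 bits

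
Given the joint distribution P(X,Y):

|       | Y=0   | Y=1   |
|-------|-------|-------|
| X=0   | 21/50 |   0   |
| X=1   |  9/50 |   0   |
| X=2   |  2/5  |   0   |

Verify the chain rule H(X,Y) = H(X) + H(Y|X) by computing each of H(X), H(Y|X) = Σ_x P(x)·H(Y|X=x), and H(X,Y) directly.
H(X) = 1.4997 bits, H(Y|X) = 0.0000 bits, H(X,Y) = 1.4997 bits

Marginal of X (row sums):
  P(X=0) = 21/50 + 0 = 21/50
  P(X=1) = 9/50 + 0 = 9/50
  P(X=2) = 2/5 + 0 = 2/5
H(X) = -[(21/50)·log₂(21/50) + (9/50)·log₂(9/50) + (2/5)·log₂(2/5)]
  = 0.5256 + 0.4453 + 0.5288 = 1.4997 bits

H(Y|X) = Σ_x P(x)·H(Y|X=x):
  X=0: P(X=0) = 21/50, P(Y|X=0) = (1, 0) → H(Y|X=0) = 0.0000
  X=1: P(X=1) = 9/50, P(Y|X=1) = (1, 0) → H(Y|X=1) = 0.0000
  X=2: P(X=2) = 2/5, P(Y|X=2) = (1, 0) → H(Y|X=2) = 0.0000
H(Y|X) = (21/50)·0.0000 + (9/50)·0.0000 + (2/5)·0.0000 = 0.0000 bits

H(X,Y) = -Σ_{x,y} P(x,y) log₂ P(x,y). Per-cell terms -P(x,y)·log₂P(x,y):
  X=0: 0.5256, 0.0000
  X=1: 0.4453, 0.0000
  X=2: 0.5288, 0.0000
  (cells with P = 0 contribute 0)
Sum of the 6 terms: H(X,Y) = 1.4997 bits

Chain rule check:
  H(X) + H(Y|X) = 1.4997 + 0.0000 = 1.4997 bits
  H(X,Y) = 1.4997 bits
✓ Chain rule verified.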